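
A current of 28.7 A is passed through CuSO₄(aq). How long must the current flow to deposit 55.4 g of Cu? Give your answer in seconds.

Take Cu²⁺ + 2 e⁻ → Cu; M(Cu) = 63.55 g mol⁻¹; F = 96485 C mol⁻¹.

n(Cu) = m/M = 55.4 / 63.55 = 0.8718 mol.
Each Cu atom requires 2 electrons, so n(e⁻) = 2 × 0.8718 = 1.744 mol.
Q = n(e⁻)·F = 1.744 × 96485 = 168200 C.
t = Q/I = 168200 / 28.70 A = 5861 s.

5860 s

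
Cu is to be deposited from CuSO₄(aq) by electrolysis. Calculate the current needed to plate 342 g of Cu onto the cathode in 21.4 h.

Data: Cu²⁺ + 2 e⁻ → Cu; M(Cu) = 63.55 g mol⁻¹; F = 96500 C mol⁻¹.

n(Cu) = 342 / 63.55 = 5.382 mol.
n(e⁻) = 2 × 5.382 = 10.76 mol.
Q = n(e⁻)·F = 10.76 × 96500 = 1039000 C.
I = Q/t = 1039000 / 77040 s = 13.5 A.

13.5 A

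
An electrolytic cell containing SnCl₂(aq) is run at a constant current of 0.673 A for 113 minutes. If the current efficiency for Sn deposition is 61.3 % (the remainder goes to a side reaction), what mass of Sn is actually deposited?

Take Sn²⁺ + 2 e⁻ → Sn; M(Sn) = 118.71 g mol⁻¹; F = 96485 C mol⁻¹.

1.72 g

Q = I·t = 0.6730 × 6780.0 = 4563 C.
n(e⁻) = 4563/96485 = 0.04729 mol; theoretically n(Sn) = 0.04729/2 = 0.02365 mol, m_theo = 2.807 g.
At 61.3 % efficiency, m_actual = 0.613 × 2.807 = 1.72 g.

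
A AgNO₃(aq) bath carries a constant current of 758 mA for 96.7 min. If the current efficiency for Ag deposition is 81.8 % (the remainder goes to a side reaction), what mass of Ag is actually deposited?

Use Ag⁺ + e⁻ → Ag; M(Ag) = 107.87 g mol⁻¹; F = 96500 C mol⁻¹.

Q = I·t = 0.7580 × 5802.0 = 4398 C.
n(e⁻) = 4398/96500 = 0.04557 mol; theoretically n(Ag) = 0.04557/1 = 0.04557 mol, m_theo = 4.916 g.
At 81.8 % efficiency, m_actual = 0.818 × 4.916 = 4.02 g.

4.02 g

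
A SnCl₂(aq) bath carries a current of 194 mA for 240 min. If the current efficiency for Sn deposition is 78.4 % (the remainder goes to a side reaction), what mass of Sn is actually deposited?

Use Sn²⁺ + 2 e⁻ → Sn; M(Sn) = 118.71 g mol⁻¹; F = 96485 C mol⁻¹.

1.35 g

Q = I·t = 0.1940 × 14400 = 2794 C.
n(e⁻) = 2794/96485 = 0.02895 mol; theoretically n(Sn) = 0.02895/2 = 0.01448 mol, m_theo = 1.719 g.
At 78.4 % efficiency, m_actual = 0.784 × 1.719 = 1.35 g.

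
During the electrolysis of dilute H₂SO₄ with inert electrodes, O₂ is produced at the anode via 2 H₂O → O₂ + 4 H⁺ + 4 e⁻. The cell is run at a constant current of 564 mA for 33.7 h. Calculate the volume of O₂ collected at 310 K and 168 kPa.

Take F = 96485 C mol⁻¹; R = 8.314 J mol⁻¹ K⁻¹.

Q = I·t = 0.5640 A × 121320 s = 68420 C.
n(e⁻) = Q/F = 68420 / 96485 = 0.7092 mol.
4 electrons are transferred per O₂ molecule, so n(O₂) = 0.7092 / 4 = 0.1773 mol.
V = nRT/P = (0.1773 × 8.314 × 310) / (168 × 10³ Pa) = 0.00272 m³ = 2.72 L.

2.72 L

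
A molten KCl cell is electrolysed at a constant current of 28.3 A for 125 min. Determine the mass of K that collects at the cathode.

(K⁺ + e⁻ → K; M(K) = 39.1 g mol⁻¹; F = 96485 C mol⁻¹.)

Q = I·t = 28.30 A × 7500.0 s = 212200 C.
n(e⁻) = Q/F = 212200 / 96485 = 2.200 mol.
K⁺ + e⁻ → K, so n(K) = n(e⁻)/1 = 2.200 mol.
m = n·M = 2.200 × 39.1 = 86.0 g.

86.0 g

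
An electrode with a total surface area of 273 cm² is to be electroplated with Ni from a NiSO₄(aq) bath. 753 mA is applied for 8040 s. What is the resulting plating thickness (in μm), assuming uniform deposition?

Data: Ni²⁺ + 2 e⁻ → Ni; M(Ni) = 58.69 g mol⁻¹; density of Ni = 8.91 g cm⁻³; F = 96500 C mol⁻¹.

7.57 μm

Q = I·t = 0.7530 × 8040.0 = 6054 C; n(e⁻) = 0.06274 mol.
n(Ni) = n(e⁻)/2 = 0.03137 mol, so m = 0.03137 × 58.69 = 1.841 g.
Volume = m/ρ = 1.841 / 8.91 = 0.2066 cm³.
Thickness = V/A = 0.2066 / 273 = 7.57 × 10⁻⁴ cm = 7.57 μm.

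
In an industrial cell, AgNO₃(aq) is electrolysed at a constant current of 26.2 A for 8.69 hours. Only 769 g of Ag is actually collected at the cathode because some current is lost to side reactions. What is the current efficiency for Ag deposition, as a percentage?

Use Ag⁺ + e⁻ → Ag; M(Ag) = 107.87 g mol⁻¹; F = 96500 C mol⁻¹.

83.9 %

Q = I·t = 26.20 × 31284 = 819600 C; n(e⁻) = 819600/96500 = 8.494 mol.
Theoretical n(Ag) = n(e⁻)/1 = 8.494 mol, i.e. m_theo = 8.494 × 107.87 = 916.2 g.
Efficiency = m_actual / m_theo = 769 / 916.2 = 83.9 %.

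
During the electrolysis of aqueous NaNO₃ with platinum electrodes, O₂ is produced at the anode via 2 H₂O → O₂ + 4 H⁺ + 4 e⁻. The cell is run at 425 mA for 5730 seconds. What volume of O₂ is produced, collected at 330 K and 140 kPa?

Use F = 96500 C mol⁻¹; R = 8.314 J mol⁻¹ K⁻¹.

Q = I·t = 0.4250 A × 5730.0 s = 2435 C.
n(e⁻) = Q/F = 2435 / 96500 = 0.02524 mol.
4 electrons are transferred per O₂ molecule, so n(O₂) = 0.02524 / 4 = 0.006309 mol.
V = nRT/P = (0.006309 × 8.314 × 330) / (140 × 10³ Pa) = 1.24 × 10⁻⁴ m³ = 0.124 L.

0.124 L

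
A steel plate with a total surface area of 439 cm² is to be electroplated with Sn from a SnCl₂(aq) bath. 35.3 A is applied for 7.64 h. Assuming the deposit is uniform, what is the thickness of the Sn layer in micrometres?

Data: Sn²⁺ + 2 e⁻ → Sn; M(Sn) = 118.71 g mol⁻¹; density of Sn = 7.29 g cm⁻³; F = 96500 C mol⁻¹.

Q = I·t = 35.30 × 27504 = 970900 C; n(e⁻) = 10.06 mol.
n(Sn) = n(e⁻)/2 = 5.031 mol, so m = 5.031 × 118.71 = 597.2 g.
Volume = m/ρ = 597.2 / 7.29 = 81.92 cm³.
Thickness = V/A = 81.92 / 439 = 0.187 cm = 1870 μm.

1870 μm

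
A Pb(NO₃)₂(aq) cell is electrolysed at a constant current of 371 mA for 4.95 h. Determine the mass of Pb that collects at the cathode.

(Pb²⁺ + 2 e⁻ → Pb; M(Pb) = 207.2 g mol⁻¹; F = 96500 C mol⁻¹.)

7.10 g

Q = I·t = 0.3710 A × 17820 s = 6611 C.
n(e⁻) = Q/F = 6611 / 96500 = 0.06851 mol.
Pb²⁺ + 2 e⁻ → Pb, so n(Pb) = n(e⁻)/2 = 0.03426 mol.
m = n·M = 0.03426 × 207.2 = 7.10 g.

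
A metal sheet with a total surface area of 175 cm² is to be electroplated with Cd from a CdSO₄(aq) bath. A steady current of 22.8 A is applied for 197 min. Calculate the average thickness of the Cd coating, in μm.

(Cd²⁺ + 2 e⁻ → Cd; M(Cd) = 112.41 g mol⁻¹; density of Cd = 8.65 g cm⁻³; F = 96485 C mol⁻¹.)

Q = I·t = 22.80 × 11820 = 269500 C; n(e⁻) = 2.793 mol.
n(Cd) = n(e⁻)/2 = 1.397 mol, so m = 1.397 × 112.41 = 157.0 g.
Volume = m/ρ = 157.0 / 8.65 = 18.15 cm³.
Thickness = V/A = 18.15 / 175 = 0.104 cm = 1040 μm.

1040 μm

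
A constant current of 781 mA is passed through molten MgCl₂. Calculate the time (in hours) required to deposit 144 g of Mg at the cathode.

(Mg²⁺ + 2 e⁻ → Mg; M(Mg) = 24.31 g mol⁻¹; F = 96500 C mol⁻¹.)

407 h

n(Mg) = m/M = 144 / 24.31 = 5.923 mol.
Each Mg atom requires 2 electrons, so n(e⁻) = 2 × 5.923 = 11.85 mol.
Q = n(e⁻)·F = 11.85 × 96500 = 1143000 C.
t = Q/I = 1143000 / 0.7810 A = 1464000 s = 407 h.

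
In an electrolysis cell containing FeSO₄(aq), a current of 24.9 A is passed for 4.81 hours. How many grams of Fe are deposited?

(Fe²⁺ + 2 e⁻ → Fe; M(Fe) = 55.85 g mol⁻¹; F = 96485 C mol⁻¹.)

125 g

Q = I·t = 24.90 A × 17316 s = 431200 C.
n(e⁻) = Q/F = 431200 / 96485 = 4.469 mol.
Fe²⁺ + 2 e⁻ → Fe, so n(Fe) = n(e⁻)/2 = 2.234 mol.
m = n·M = 2.234 × 55.85 = 125 g.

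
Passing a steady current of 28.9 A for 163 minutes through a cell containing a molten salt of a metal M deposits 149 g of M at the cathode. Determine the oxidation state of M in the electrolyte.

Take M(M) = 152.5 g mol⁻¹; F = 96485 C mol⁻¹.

Q = I·t = 28.90 A × 9780.0 s = 282600 C, so n(e⁻) = 282600/96485 = 2.929 mol.
n(M) deposited = 149 / 152.5 = 0.9770 mol.
Electrons per atom = n(e⁻)/n(M) = 2.929 / 0.9770 = 3.00 ≈ 3, so the ion is M³⁺.

+3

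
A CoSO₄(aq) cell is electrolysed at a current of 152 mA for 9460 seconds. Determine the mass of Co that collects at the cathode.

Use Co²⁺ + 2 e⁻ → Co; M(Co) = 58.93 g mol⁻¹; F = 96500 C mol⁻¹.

0.439 g

Q = I·t = 0.1520 A × 9460.0 s = 1438 C.
n(e⁻) = Q/F = 1438 / 96500 = 0.01490 mol.
Co²⁺ + 2 e⁻ → Co, so n(Co) = n(e⁻)/2 = 0.007450 mol.
m = n·M = 0.007450 × 58.93 = 0.439 g.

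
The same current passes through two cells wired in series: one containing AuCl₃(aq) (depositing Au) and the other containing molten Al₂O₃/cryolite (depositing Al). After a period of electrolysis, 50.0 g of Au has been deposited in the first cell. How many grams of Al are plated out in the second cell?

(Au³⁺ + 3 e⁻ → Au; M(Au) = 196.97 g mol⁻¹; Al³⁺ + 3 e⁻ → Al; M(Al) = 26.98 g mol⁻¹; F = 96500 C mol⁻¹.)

6.85 g

n(Au) = 50.0 / 196.97 = 0.2538 mol.
Since Au³⁺ + 3 e⁻ → Au, n(e⁻) passed = 3 × 0.2538 = 0.7615 mol.
Cells in series carry the same charge, so the same 0.7615 mol of electrons passes through cell 2.
Al³⁺ + 3 e⁻ → Al, so n(Al) = 0.7615 / 3 = 0.2538 mol.
m(Al) = 0.2538 × 26.98 = 6.85 g.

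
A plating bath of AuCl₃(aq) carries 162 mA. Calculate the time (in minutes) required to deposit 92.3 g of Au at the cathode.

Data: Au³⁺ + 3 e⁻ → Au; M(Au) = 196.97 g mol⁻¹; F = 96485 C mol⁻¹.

14000 min

n(Au) = m/M = 92.3 / 196.97 = 0.4686 mol.
Each Au atom requires 3 electrons, so n(e⁻) = 3 × 0.4686 = 1.406 mol.
Q = n(e⁻)·F = 1.406 × 96485 = 135600 C.
t = Q/I = 135600 / 0.1620 A = 837300 s = 14000 min.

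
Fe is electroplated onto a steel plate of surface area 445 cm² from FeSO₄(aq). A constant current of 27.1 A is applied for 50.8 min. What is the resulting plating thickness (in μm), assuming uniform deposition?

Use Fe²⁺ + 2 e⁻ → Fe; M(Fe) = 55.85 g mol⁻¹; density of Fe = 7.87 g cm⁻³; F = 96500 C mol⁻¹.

68.3 μm

Q = I·t = 27.10 × 3048.0 = 82600 C; n(e⁻) = 0.8560 mol.
n(Fe) = n(e⁻)/2 = 0.4280 mol, so m = 0.4280 × 55.85 = 23.90 g.
Volume = m/ρ = 23.90 / 7.87 = 3.037 cm³.
Thickness = V/A = 3.037 / 445 = 0.00683 cm = 68.3 μm.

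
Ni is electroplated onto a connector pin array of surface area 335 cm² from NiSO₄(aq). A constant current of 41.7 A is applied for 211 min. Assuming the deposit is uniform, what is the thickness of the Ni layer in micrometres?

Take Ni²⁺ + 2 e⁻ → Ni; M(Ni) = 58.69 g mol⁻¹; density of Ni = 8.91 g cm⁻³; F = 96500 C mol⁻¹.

538 μm

Q = I·t = 41.70 × 12660 = 527900 C; n(e⁻) = 5.471 mol.
n(Ni) = n(e⁻)/2 = 2.735 mol, so m = 2.735 × 58.69 = 160.5 g.
Volume = m/ρ = 160.5 / 8.91 = 18.02 cm³.
Thickness = V/A = 18.02 / 335 = 0.0538 cm = 538 μm.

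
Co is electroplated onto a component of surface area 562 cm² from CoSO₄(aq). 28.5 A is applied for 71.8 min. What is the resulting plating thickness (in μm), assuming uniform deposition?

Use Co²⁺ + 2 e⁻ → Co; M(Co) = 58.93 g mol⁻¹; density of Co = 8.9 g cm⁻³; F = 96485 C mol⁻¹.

Q = I·t = 28.50 × 4308.0 = 122800 C; n(e⁻) = 1.273 mol.
n(Co) = n(e⁻)/2 = 0.6363 mol, so m = 0.6363 × 58.93 = 37.49 g.
Volume = m/ρ = 37.49 / 8.9 = 4.213 cm³.
Thickness = V/A = 4.213 / 562 = 0.00750 cm = 75.0 μm.

75.0 μm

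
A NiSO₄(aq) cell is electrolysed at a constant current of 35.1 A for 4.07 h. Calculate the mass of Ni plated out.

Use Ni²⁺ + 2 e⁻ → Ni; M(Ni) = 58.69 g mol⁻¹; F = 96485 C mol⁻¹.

Q = I·t = 35.10 A × 14652 s = 514300 C.
n(e⁻) = Q/F = 514300 / 96485 = 5.330 mol.
Ni²⁺ + 2 e⁻ → Ni, so n(Ni) = n(e⁻)/2 = 2.665 mol.
m = n·M = 2.665 × 58.69 = 156 g.

156 g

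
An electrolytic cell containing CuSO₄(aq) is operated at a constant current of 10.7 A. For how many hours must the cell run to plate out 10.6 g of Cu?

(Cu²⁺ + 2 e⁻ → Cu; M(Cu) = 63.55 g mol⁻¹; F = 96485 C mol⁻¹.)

0.836 h

n(Cu) = m/M = 10.6 / 63.55 = 0.1668 mol.
Each Cu atom requires 2 electrons, so n(e⁻) = 2 × 0.1668 = 0.3336 mol.
Q = n(e⁻)·F = 0.3336 × 96485 = 32190 C.
t = Q/I = 32190 / 10.70 A = 3008 s = 0.836 h.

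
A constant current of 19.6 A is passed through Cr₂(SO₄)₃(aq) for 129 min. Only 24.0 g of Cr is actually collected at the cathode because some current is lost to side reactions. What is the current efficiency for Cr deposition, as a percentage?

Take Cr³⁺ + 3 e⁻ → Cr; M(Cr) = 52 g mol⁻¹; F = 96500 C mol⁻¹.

Q = I·t = 19.60 × 7740.0 = 151700 C; n(e⁻) = 151700/96500 = 1.572 mol.
Theoretical n(Cr) = n(e⁻)/3 = 0.5240 mol, i.e. m_theo = 0.5240 × 52 = 27.25 g.
Efficiency = m_actual / m_theo = 24.0 / 27.25 = 88.1 %.

88.1 %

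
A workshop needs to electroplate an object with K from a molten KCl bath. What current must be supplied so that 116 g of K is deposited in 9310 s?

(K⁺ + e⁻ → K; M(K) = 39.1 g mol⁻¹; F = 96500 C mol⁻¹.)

30.8 A

n(K) = 116 / 39.1 = 2.967 mol.
n(e⁻) = 1 × 2.967 = 2.967 mol.
Q = n(e⁻)·F = 2.967 × 96500 = 286300 C.
I = Q/t = 286300 / 9310.0 s = 30.8 A.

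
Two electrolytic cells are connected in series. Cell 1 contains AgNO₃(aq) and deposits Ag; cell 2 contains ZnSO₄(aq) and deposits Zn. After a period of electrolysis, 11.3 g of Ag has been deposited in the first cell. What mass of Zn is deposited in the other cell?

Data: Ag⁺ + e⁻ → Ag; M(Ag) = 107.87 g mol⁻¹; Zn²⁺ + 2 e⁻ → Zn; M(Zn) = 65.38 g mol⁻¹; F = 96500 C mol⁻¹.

n(Ag) = 11.3 / 107.87 = 0.1048 mol.
Since Ag⁺ + e⁻ → Ag, n(e⁻) passed = 1 × 0.1048 = 0.1048 mol.
Cells in series carry the same charge, so the same 0.1048 mol of electrons passes through cell 2.
Zn²⁺ + 2 e⁻ → Zn, so n(Zn) = 0.1048 / 2 = 0.05238 mol.
m(Zn) = 0.05238 × 65.38 = 3.42 g.

3.42 g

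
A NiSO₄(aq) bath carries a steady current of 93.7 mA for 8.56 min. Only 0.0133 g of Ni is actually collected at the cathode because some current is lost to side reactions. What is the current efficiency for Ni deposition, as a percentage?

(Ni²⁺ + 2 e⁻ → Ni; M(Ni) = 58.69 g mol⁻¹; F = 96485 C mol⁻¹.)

90.9 %

Q = I·t = 0.09370 × 513.60 = 48.12 C; n(e⁻) = 48.12/96485 = 0.0004988 mol.
Theoretical n(Ni) = n(e⁻)/2 = 0.0002494 mol, i.e. m_theo = 0.0002494 × 58.69 = 0.01464 g.
Efficiency = m_actual / m_theo = 0.0133 / 0.01464 = 90.9 %.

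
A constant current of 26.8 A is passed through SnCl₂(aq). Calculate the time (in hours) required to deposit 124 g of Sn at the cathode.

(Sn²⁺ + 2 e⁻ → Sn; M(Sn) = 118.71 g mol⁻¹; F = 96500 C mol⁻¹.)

n(Sn) = m/M = 124 / 118.71 = 1.045 mol.
Each Sn atom requires 2 electrons, so n(e⁻) = 2 × 1.045 = 2.089 mol.
Q = n(e⁻)·F = 2.089 × 96500 = 201600 C.
t = Q/I = 201600 / 26.80 A = 7522 s = 2.09 h.

2.09 h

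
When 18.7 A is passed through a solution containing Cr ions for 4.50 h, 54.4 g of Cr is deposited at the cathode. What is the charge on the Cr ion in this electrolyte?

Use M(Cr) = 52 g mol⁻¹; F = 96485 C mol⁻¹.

+3

Q = I·t = 18.70 A × 16200 s = 302900 C, so n(e⁻) = 302900/96485 = 3.140 mol.
n(Cr) deposited = 54.4 / 52 = 1.046 mol.
Electrons per atom = n(e⁻)/n(Cr) = 3.140 / 1.046 = 3.00 ≈ 3, so the ion is Cr³⁺.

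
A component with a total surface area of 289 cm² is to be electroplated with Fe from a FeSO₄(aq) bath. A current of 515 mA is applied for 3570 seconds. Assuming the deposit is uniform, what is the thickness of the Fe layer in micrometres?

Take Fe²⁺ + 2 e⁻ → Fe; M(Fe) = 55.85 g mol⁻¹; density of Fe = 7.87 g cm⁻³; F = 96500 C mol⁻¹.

Q = I·t = 0.5150 × 3570.0 = 1839 C; n(e⁻) = 0.01905 mol.
n(Fe) = n(e⁻)/2 = 0.009526 mol, so m = 0.009526 × 55.85 = 0.5320 g.
Volume = m/ρ = 0.5320 / 7.87 = 0.06760 cm³.
Thickness = V/A = 0.06760 / 289 = 2.34 × 10⁻⁴ cm = 2.34 μm.

2.34 μm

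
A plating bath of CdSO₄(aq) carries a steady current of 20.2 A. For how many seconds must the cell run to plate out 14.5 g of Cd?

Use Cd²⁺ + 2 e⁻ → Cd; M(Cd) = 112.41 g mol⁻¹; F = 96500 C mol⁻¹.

1230 s

n(Cd) = m/M = 14.5 / 112.41 = 0.1290 mol.
Each Cd atom requires 2 electrons, so n(e⁻) = 2 × 0.1290 = 0.2580 mol.
Q = n(e⁻)·F = 0.2580 × 96500 = 24900 C.
t = Q/I = 24900 / 20.20 A = 1232 s.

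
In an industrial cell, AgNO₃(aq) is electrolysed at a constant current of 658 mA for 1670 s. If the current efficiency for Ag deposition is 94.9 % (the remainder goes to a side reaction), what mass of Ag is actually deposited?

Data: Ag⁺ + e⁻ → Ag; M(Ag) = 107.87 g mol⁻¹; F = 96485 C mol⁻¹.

Q = I·t = 0.6580 × 1670.0 = 1099 C.
n(e⁻) = 1099/96485 = 0.01139 mol; theoretically n(Ag) = 0.01139/1 = 0.01139 mol, m_theo = 1.229 g.
At 94.9 % efficiency, m_actual = 0.949 × 1.229 = 1.17 g.

1.17 g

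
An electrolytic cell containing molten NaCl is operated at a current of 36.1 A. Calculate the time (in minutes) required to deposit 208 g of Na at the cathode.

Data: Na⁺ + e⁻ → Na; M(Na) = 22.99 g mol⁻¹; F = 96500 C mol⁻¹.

403 min

n(Na) = m/M = 208 / 22.99 = 9.047 mol.
Each Na atom requires 1 electron, so n(e⁻) = 1 × 9.047 = 9.047 mol.
Q = n(e⁻)·F = 9.047 × 96500 = 873100 C.
t = Q/I = 873100 / 36.10 A = 24180 s = 403 min.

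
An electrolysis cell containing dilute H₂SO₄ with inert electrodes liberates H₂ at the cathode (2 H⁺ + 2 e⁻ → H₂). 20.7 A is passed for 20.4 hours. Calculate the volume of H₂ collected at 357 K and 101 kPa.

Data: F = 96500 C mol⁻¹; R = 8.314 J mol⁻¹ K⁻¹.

Q = I·t = 20.70 A × 73440 s = 1520000 C.
n(e⁻) = Q/F = 1520000 / 96500 = 15.75 mol.
2 electrons are transferred per H₂ molecule, so n(H₂) = 15.75 / 2 = 7.877 mol.
V = nRT/P = (7.877 × 8.314 × 357) / (101 × 10³ Pa) = 0.231 m³ = 231 L.

231 L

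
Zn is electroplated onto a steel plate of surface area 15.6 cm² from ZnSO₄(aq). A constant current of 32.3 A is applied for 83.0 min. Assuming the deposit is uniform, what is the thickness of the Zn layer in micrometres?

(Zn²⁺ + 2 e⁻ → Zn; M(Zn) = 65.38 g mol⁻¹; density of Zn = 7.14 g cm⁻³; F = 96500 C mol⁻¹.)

4890 μm

Q = I·t = 32.30 × 4980.0 = 160900 C; n(e⁻) = 1.667 mol.
n(Zn) = n(e⁻)/2 = 0.8334 mol, so m = 0.8334 × 65.38 = 54.49 g.
Volume = m/ρ = 54.49 / 7.14 = 7.632 cm³.
Thickness = V/A = 7.632 / 15.6 = 0.489 cm = 4890 μm.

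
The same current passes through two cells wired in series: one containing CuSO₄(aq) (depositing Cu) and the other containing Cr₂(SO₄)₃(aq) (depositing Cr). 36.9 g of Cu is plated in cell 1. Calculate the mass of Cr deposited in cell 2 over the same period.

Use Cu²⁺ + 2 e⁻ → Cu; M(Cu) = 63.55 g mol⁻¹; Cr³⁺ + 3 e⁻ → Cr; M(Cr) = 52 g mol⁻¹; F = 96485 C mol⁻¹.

n(Cu) = 36.9 / 63.55 = 0.5806 mol.
Since Cu²⁺ + 2 e⁻ → Cu, n(e⁻) passed = 2 × 0.5806 = 1.161 mol.
Cells in series carry the same charge, so the same 1.161 mol of electrons passes through cell 2.
Cr³⁺ + 3 e⁻ → Cr, so n(Cr) = 1.161 / 3 = 0.3871 mol.
m(Cr) = 0.3871 × 52 = 20.1 g.

20.1 g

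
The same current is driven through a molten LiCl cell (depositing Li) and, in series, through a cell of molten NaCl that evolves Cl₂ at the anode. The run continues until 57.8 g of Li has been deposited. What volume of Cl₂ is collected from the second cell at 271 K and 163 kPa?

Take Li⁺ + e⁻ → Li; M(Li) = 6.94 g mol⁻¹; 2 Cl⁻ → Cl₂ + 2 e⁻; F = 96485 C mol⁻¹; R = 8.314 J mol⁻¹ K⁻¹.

57.6 L

n(Li) = 57.8 / 6.94 = 8.329 mol, so n(e⁻) = 1 × 8.329 = 8.329 mol.
The cells are in series, so the same 8.329 mol of electrons passes through the second cell.
2 Cl⁻ → Cl₂ + 2 e⁻ — 2 mol e⁻ per mol Cl₂, so n(Cl₂) = 8.329/2 = 4.164 mol.
V = nRT/P = (4.164 × 8.314 × 271) / (163 × 10³) = 0.0576 m³ = 57.6 L.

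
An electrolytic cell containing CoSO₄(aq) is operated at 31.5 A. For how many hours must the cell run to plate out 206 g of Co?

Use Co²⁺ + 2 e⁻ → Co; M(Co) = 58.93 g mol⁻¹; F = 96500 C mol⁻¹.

5.95 h

n(Co) = m/M = 206 / 58.93 = 3.496 mol.
Each Co atom requires 2 electrons, so n(e⁻) = 2 × 3.496 = 6.991 mol.
Q = n(e⁻)·F = 6.991 × 96500 = 674700 C.
t = Q/I = 674700 / 31.50 A = 21420 s = 5.95 h.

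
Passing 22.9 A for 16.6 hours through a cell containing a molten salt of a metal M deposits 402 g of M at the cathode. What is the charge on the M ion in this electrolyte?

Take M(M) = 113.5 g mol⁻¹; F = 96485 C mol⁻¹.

Q = I·t = 22.90 A × 59760 s = 1369000 C, so n(e⁻) = 1369000/96485 = 14.18 mol.
n(M) deposited = 402 / 113.5 = 3.542 mol.
Electrons per atom = n(e⁻)/n(M) = 14.18 / 3.542 = 4.00 ≈ 4, so the ion is M⁴⁺.

+4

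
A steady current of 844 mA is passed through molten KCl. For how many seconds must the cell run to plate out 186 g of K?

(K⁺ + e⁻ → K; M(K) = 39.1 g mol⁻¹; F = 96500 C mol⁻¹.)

n(K) = m/M = 186 / 39.1 = 4.757 mol.
Each K atom requires 1 electron, so n(e⁻) = 1 × 4.757 = 4.757 mol.
Q = n(e⁻)·F = 4.757 × 96500 = 459100 C.
t = Q/I = 459100 / 0.8440 A = 543900 s.

5.44 × 10⁵ s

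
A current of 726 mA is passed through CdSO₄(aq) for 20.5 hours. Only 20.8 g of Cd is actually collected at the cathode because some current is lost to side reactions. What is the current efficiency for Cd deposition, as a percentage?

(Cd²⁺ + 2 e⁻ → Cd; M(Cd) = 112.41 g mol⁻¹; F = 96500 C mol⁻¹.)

Q = I·t = 0.7260 × 73800 = 53580 C; n(e⁻) = 53580/96500 = 0.5552 mol.
Theoretical n(Cd) = n(e⁻)/2 = 0.2776 mol, i.e. m_theo = 0.2776 × 112.41 = 31.21 g.
Efficiency = m_actual / m_theo = 20.8 / 31.21 = 66.7 %.

66.7 %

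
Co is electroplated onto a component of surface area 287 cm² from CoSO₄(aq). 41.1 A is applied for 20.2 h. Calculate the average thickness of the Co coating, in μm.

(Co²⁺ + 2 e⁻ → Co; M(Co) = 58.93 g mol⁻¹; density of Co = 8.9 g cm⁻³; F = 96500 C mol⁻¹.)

Q = I·t = 41.10 × 72720 = 2989000 C; n(e⁻) = 30.97 mol.
n(Co) = n(e⁻)/2 = 15.49 mol, so m = 15.49 × 58.93 = 912.6 g.
Volume = m/ρ = 912.6 / 8.9 = 102.5 cm³.
Thickness = V/A = 102.5 / 287 = 0.357 cm = 3570 μm.

3570 μm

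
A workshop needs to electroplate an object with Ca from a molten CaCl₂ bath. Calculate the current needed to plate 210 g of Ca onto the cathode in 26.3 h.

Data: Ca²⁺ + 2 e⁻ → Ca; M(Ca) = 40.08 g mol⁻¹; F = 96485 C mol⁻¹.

10.7 A

n(Ca) = 210 / 40.08 = 5.240 mol.
n(e⁻) = 2 × 5.240 = 10.48 mol.
Q = n(e⁻)·F = 10.48 × 96485 = 1011000 C.
I = Q/t = 1011000 / 94680 s = 10.7 A.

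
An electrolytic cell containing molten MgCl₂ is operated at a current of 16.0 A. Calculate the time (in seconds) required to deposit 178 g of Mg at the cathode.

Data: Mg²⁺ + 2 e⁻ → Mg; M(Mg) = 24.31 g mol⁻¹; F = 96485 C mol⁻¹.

n(Mg) = m/M = 178 / 24.31 = 7.322 mol.
Each Mg atom requires 2 electrons, so n(e⁻) = 2 × 7.322 = 14.64 mol.
Q = n(e⁻)·F = 14.64 × 96485 = 1413000 C.
t = Q/I = 1413000 / 16.00 A = 88310 s.

88300 s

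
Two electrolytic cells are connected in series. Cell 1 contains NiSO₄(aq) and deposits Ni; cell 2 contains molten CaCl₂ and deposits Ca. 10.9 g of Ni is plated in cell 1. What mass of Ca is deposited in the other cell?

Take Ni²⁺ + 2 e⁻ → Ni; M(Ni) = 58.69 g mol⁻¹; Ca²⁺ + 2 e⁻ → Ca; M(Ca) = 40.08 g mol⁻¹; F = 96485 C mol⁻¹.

7.44 g

n(Ni) = 10.9 / 58.69 = 0.1857 mol.
Since Ni²⁺ + 2 e⁻ → Ni, n(e⁻) passed = 2 × 0.1857 = 0.3714 mol.
Cells in series carry the same charge, so the same 0.3714 mol of electrons passes through cell 2.
Ca²⁺ + 2 e⁻ → Ca, so n(Ca) = 0.3714 / 2 = 0.1857 mol.
m(Ca) = 0.1857 × 40.08 = 7.44 g.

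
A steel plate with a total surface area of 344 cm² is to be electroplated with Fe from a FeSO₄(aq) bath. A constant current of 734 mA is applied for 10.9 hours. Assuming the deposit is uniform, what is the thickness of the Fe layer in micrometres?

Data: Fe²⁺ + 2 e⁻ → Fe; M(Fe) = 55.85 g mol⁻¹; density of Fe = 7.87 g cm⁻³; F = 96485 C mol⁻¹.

Q = I·t = 0.7340 × 39240 = 28800 C; n(e⁻) = 0.2985 mol.
n(Fe) = n(e⁻)/2 = 0.1493 mol, so m = 0.1493 × 55.85 = 8.336 g.
Volume = m/ρ = 8.336 / 7.87 = 1.059 cm³.
Thickness = V/A = 1.059 / 344 = 0.00308 cm = 30.8 μm.

30.8 μm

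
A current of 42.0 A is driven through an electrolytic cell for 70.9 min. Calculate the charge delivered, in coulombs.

1.79 × 10⁵ C

Q = I·t = 42.00 A × 4254.0 s = 1.79 × 10⁵ C.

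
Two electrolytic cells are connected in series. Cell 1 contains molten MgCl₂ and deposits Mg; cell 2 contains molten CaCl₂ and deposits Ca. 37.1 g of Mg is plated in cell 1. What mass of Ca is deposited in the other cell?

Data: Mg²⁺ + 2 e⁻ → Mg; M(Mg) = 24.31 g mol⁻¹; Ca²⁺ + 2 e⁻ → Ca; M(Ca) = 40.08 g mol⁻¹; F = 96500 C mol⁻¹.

n(Mg) = 37.1 / 24.31 = 1.526 mol.
Since Mg²⁺ + 2 e⁻ → Mg, n(e⁻) passed = 2 × 1.526 = 3.052 mol.
Cells in series carry the same charge, so the same 3.052 mol of electrons passes through cell 2.
Ca²⁺ + 2 e⁻ → Ca, so n(Ca) = 3.052 / 2 = 1.526 mol.
m(Ca) = 1.526 × 40.08 = 61.2 g.

61.2 g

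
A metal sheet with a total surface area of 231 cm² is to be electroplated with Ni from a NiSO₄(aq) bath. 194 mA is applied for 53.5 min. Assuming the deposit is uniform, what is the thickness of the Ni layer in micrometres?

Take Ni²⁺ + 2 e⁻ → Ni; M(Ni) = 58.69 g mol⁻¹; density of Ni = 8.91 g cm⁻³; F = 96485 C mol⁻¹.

0.920 μm

Q = I·t = 0.1940 × 3210.0 = 622.7 C; n(e⁻) = 0.006454 mol.
n(Ni) = n(e⁻)/2 = 0.003227 mol, so m = 0.003227 × 58.69 = 0.1894 g.
Volume = m/ρ = 0.1894 / 8.91 = 0.02126 cm³.
Thickness = V/A = 0.02126 / 231 = 9.20 × 10⁻⁵ cm = 0.920 μm.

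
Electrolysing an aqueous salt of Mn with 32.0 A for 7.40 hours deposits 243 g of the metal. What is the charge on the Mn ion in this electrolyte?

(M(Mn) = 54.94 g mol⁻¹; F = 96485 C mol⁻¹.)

+2

Q = I·t = 32.00 A × 26640 s = 852500 C, so n(e⁻) = 852500/96485 = 8.835 mol.
n(Mn) deposited = 243 / 54.94 = 4.423 mol.
Electrons per atom = n(e⁻)/n(Mn) = 8.835 / 4.423 = 2.00 ≈ 2, so the ion is Mn²⁺.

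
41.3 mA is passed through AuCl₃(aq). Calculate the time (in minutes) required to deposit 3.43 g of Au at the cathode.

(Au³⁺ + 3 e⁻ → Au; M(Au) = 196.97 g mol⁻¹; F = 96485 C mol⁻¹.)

n(Au) = m/M = 3.43 / 196.97 = 0.01741 mol.
Each Au atom requires 3 electrons, so n(e⁻) = 3 × 0.01741 = 0.05224 mol.
Q = n(e⁻)·F = 0.05224 × 96485 = 5041 C.
t = Q/I = 5041 / 0.04130 A = 122000 s = 2030 min.

2030 min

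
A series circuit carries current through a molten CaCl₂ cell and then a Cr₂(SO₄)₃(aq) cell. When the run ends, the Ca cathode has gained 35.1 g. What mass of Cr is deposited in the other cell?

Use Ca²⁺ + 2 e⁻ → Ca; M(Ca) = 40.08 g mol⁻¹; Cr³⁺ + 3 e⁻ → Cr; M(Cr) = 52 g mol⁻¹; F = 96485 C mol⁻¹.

30.4 g

n(Ca) = 35.1 / 40.08 = 0.8757 mol.
Since Ca²⁺ + 2 e⁻ → Ca, n(e⁻) passed = 2 × 0.8757 = 1.751 mol.
Cells in series carry the same charge, so the same 1.751 mol of electrons passes through cell 2.
Cr³⁺ + 3 e⁻ → Cr, so n(Cr) = 1.751 / 3 = 0.5838 mol.
m(Cr) = 0.5838 × 52 = 30.4 g.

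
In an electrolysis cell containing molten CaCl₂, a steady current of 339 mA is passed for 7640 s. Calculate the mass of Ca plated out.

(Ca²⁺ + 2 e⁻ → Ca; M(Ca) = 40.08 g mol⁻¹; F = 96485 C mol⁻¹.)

Q = I·t = 0.3390 A × 7640.0 s = 2590 C.
n(e⁻) = Q/F = 2590 / 96485 = 0.02684 mol.
Ca²⁺ + 2 e⁻ → Ca, so n(Ca) = n(e⁻)/2 = 0.01342 mol.
m = n·M = 0.01342 × 40.08 = 0.538 g.

0.538 g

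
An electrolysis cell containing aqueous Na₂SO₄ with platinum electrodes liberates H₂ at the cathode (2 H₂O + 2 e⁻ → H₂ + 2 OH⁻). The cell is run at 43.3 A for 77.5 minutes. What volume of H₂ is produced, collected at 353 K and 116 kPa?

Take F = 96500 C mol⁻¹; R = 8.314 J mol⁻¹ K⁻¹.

26.4 L

Q = I·t = 43.30 A × 4650.0 s = 201300 C.
n(e⁻) = Q/F = 201300 / 96500 = 2.086 mol.
2 electrons are transferred per H₂ molecule, so n(H₂) = 2.086 / 2 = 1.043 mol.
V = nRT/P = (1.043 × 8.314 × 353) / (116 × 10³ Pa) = 0.0264 m³ = 26.4 L.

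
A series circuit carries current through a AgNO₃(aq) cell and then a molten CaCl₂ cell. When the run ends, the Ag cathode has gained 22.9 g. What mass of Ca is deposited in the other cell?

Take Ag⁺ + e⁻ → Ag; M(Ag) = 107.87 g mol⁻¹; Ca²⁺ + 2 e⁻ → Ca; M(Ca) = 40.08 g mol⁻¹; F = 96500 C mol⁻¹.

n(Ag) = 22.9 / 107.87 = 0.2123 mol.
Since Ag⁺ + e⁻ → Ag, n(e⁻) passed = 1 × 0.2123 = 0.2123 mol.
Cells in series carry the same charge, so the same 0.2123 mol of electrons passes through cell 2.
Ca²⁺ + 2 e⁻ → Ca, so n(Ca) = 0.2123 / 2 = 0.1061 mol.
m(Ca) = 0.1061 × 40.08 = 4.25 g.

4.25 g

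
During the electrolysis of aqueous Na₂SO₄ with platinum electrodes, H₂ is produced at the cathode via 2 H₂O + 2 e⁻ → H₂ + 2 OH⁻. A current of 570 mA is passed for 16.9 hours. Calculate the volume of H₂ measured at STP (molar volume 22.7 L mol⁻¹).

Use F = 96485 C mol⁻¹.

4.08 L

Q = I·t = 0.5700 A × 60840 s = 34680 C.
n(e⁻) = Q/F = 34680 / 96485 = 0.3594 mol.
2 electrons are transferred per H₂ molecule, so n(H₂) = 0.3594 / 2 = 0.1797 mol.
V = n × V_m = 0.1797 × 22.7 = 4.08 L.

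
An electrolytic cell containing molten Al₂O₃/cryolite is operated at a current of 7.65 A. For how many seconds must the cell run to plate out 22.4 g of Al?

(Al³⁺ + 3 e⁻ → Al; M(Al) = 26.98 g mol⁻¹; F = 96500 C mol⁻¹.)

31400 s

n(Al) = m/M = 22.4 / 26.98 = 0.8302 mol.
Each Al atom requires 3 electrons, so n(e⁻) = 3 × 0.8302 = 2.491 mol.
Q = n(e⁻)·F = 2.491 × 96500 = 240400 C.
t = Q/I = 240400 / 7.650 A = 31420 s.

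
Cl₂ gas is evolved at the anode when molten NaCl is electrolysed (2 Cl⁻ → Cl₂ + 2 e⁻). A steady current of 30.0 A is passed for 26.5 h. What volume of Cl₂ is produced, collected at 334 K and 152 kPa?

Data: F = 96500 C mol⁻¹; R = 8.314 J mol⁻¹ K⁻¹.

271 L

Q = I·t = 30.00 A × 95400 s = 2862000 C.
n(e⁻) = Q/F = 2862000 / 96500 = 29.66 mol.
2 electrons are transferred per Cl₂ molecule, so n(Cl₂) = 29.66 / 2 = 14.83 mol.
V = nRT/P = (14.83 × 8.314 × 334) / (152 × 10³ Pa) = 0.271 m³ = 271 L.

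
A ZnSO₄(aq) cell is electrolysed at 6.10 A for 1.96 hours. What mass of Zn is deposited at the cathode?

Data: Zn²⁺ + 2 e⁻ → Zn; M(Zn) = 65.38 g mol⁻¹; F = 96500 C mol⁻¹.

14.6 g

Q = I·t = 6.100 A × 7056.0 s = 43040 C.
n(e⁻) = Q/F = 43040 / 96500 = 0.4460 mol.
Zn²⁺ + 2 e⁻ → Zn, so n(Zn) = n(e⁻)/2 = 0.2230 mol.
m = n·M = 0.2230 × 65.38 = 14.6 g.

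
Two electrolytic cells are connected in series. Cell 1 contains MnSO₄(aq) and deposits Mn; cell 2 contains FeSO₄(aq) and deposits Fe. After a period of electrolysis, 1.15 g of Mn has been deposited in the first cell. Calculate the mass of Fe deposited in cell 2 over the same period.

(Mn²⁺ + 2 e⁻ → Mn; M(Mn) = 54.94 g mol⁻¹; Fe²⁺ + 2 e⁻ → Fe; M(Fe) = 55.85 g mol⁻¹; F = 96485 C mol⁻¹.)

n(Mn) = 1.15 / 54.94 = 0.02093 mol.
Since Mn²⁺ + 2 e⁻ → Mn, n(e⁻) passed = 2 × 0.02093 = 0.04186 mol.
Cells in series carry the same charge, so the same 0.04186 mol of electrons passes through cell 2.
Fe²⁺ + 2 e⁻ → Fe, so n(Fe) = 0.04186 / 2 = 0.02093 mol.
m(Fe) = 0.02093 × 55.85 = 1.17 g.

1.17 g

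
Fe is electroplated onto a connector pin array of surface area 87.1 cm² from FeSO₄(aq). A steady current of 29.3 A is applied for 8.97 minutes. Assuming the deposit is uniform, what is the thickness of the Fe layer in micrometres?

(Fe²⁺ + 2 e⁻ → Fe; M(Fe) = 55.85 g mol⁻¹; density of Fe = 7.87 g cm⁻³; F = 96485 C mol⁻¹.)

Q = I·t = 29.30 × 538.20 = 15770 C; n(e⁻) = 0.1634 mol.
n(Fe) = n(e⁻)/2 = 0.08172 mol, so m = 0.08172 × 55.85 = 4.564 g.
Volume = m/ρ = 4.564 / 7.87 = 0.5799 cm³.
Thickness = V/A = 0.5799 / 87.1 = 0.00666 cm = 66.6 μm.

66.6 μm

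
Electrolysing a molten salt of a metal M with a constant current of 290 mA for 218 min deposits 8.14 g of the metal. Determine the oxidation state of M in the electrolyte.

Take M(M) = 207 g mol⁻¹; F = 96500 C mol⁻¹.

+1

Q = I·t = 0.2900 A × 13080 s = 3793 C, so n(e⁻) = 3793/96500 = 0.03931 mol.
n(M) deposited = 8.14 / 207 = 0.03932 mol.
Electrons per atom = n(e⁻)/n(M) = 0.03931 / 0.03932 = 1.00 ≈ 1, so the ion is M⁺.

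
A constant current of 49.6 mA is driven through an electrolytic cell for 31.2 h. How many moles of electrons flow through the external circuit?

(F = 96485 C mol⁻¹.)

0.0577 mol

Q = I·t = 0.04960 A × 112320 s = 5571 C.
n(e⁻) = Q/F = 5571 / 96485 = 0.0577 mol.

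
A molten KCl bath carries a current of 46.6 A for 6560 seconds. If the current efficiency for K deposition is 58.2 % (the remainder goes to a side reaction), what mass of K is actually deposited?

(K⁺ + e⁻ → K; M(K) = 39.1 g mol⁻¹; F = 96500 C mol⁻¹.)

72.1 g

Q = I·t = 46.60 × 6560.0 = 305700 C.
n(e⁻) = 305700/96500 = 3.168 mol; theoretically n(K) = 3.168/1 = 3.168 mol, m_theo = 123.9 g.
At 58.2 % efficiency, m_actual = 0.582 × 123.9 = 72.1 g.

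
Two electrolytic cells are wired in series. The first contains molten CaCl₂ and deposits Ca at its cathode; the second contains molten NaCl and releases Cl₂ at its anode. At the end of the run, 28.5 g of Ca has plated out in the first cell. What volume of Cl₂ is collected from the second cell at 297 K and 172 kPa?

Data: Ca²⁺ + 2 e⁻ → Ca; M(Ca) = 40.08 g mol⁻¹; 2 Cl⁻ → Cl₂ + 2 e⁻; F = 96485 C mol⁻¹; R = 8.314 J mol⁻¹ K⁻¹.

n(Ca) = 28.5 / 40.08 = 0.7111 mol, so n(e⁻) = 2 × 0.7111 = 1.422 mol.
The cells are in series, so the same 1.422 mol of electrons passes through the second cell.
2 Cl⁻ → Cl₂ + 2 e⁻ — 2 mol e⁻ per mol Cl₂, so n(Cl₂) = 1.422/2 = 0.7111 mol.
V = nRT/P = (0.7111 × 8.314 × 297) / (172 × 10³) = 0.0102 m³ = 10.2 L.

10.2 L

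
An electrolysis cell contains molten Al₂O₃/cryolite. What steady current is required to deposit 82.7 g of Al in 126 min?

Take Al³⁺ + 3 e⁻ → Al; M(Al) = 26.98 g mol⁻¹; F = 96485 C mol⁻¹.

n(Al) = 82.7 / 26.98 = 3.065 mol.
n(e⁻) = 3 × 3.065 = 9.196 mol.
Q = n(e⁻)·F = 9.196 × 96485 = 887200 C.
I = Q/t = 887200 / 7560.0 s = 117 A.

117 A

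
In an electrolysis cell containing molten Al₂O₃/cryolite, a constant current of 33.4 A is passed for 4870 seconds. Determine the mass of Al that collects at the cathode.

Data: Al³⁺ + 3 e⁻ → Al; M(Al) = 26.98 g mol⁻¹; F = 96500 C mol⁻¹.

Q = I·t = 33.40 A × 4870.0 s = 162700 C.
n(e⁻) = Q/F = 162700 / 96500 = 1.686 mol.
Al³⁺ + 3 e⁻ → Al, so n(Al) = n(e⁻)/3 = 0.5619 mol.
m = n·M = 0.5619 × 26.98 = 15.2 g.

15.2 g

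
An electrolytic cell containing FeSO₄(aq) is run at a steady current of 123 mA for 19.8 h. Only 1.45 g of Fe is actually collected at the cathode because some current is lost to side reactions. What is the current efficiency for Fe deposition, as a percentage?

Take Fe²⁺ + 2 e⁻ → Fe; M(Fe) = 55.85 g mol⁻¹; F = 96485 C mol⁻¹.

Q = I·t = 0.1230 × 71280 = 8767 C; n(e⁻) = 8767/96485 = 0.09087 mol.
Theoretical n(Fe) = n(e⁻)/2 = 0.04543 mol, i.e. m_theo = 0.04543 × 55.85 = 2.538 g.
Efficiency = m_actual / m_theo = 1.45 / 2.538 = 57.1 %.

57.1 %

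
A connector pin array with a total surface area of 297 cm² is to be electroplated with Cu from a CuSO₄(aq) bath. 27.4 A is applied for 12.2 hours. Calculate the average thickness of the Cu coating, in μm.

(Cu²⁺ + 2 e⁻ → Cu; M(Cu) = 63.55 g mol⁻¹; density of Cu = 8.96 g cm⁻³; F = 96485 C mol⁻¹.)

1490 μm

Q = I·t = 27.40 × 43920 = 1203000 C; n(e⁻) = 12.47 mol.
n(Cu) = n(e⁻)/2 = 6.236 mol, so m = 6.236 × 63.55 = 396.3 g.
Volume = m/ρ = 396.3 / 8.96 = 44.23 cm³.
Thickness = V/A = 44.23 / 297 = 0.149 cm = 1490 μm.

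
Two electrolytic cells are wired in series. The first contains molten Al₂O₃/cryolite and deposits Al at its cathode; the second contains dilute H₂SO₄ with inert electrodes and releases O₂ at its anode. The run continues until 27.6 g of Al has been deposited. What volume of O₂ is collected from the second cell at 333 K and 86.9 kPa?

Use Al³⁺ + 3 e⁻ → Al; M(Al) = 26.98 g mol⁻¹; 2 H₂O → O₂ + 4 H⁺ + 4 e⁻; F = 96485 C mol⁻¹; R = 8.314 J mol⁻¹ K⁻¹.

24.4 L

n(Al) = 27.6 / 26.98 = 1.023 mol, so n(e⁻) = 3 × 1.023 = 3.069 mol.
The cells are in series, so the same 3.069 mol of electrons passes through the second cell.
2 H₂O → O₂ + 4 H⁺ + 4 e⁻ — 4 mol e⁻ per mol O₂, so n(O₂) = 3.069/4 = 0.7672 mol.
V = nRT/P = (0.7672 × 8.314 × 333) / (86.9 × 10³) = 0.0244 m³ = 24.4 L.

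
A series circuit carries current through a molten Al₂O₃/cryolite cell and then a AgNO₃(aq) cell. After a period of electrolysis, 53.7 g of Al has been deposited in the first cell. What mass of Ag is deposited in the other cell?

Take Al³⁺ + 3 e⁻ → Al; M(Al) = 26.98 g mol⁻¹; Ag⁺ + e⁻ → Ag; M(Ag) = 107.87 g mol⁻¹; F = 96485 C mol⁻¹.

644 g

n(Al) = 53.7 / 26.98 = 1.990 mol.
Since Al³⁺ + 3 e⁻ → Al, n(e⁻) passed = 3 × 1.990 = 5.971 mol.
Cells in series carry the same charge, so the same 5.971 mol of electrons passes through cell 2.
Ag⁺ + e⁻ → Ag, so n(Ag) = 5.971 / 1 = 5.971 mol.
m(Ag) = 5.971 × 107.87 = 644 g.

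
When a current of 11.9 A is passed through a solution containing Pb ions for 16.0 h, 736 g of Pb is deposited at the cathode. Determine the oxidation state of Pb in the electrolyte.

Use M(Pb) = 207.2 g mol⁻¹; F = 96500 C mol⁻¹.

+2

Q = I·t = 11.90 A × 57600 s = 685400 C, so n(e⁻) = 685400/96500 = 7.103 mol.
n(Pb) deposited = 736 / 207.2 = 3.552 mol.
Electrons per atom = n(e⁻)/n(Pb) = 7.103 / 3.552 = 2.00 ≈ 2, so the ion is Pb²⁺.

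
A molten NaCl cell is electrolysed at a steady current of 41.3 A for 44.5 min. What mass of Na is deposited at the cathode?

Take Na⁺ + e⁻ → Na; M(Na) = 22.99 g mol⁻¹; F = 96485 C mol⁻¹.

Q = I·t = 41.30 A × 2670.0 s = 110300 C.
n(e⁻) = Q/F = 110300 / 96485 = 1.143 mol.
Na⁺ + e⁻ → Na, so n(Na) = n(e⁻)/1 = 1.143 mol.
m = n·M = 1.143 × 22.99 = 26.3 g.

26.3 g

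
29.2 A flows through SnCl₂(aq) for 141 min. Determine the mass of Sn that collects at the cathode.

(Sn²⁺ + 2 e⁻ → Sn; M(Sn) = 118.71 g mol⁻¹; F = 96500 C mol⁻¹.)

152 g

Q = I·t = 29.20 A × 8460.0 s = 247000 C.
n(e⁻) = Q/F = 247000 / 96500 = 2.560 mol.
Sn²⁺ + 2 e⁻ → Sn, so n(Sn) = n(e⁻)/2 = 1.280 mol.
m = n·M = 1.280 × 118.71 = 152 g.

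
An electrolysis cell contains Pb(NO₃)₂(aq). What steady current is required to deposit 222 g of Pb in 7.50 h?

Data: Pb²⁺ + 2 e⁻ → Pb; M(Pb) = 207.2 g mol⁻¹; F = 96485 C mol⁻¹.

7.66 A

n(Pb) = 222 / 207.2 = 1.071 mol.
n(e⁻) = 2 × 1.071 = 2.143 mol.
Q = n(e⁻)·F = 2.143 × 96485 = 206800 C.
I = Q/t = 206800 / 27000 s = 7.66 A.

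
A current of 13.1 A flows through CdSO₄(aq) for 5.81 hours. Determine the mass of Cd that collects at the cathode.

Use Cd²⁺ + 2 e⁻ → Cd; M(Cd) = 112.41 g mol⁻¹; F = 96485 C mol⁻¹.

160 g

Q = I·t = 13.10 A × 20916 s = 274000 C.
n(e⁻) = Q/F = 274000 / 96485 = 2.840 mol.
Cd²⁺ + 2 e⁻ → Cd, so n(Cd) = n(e⁻)/2 = 1.420 mol.
m = n·M = 1.420 × 112.41 = 160 g.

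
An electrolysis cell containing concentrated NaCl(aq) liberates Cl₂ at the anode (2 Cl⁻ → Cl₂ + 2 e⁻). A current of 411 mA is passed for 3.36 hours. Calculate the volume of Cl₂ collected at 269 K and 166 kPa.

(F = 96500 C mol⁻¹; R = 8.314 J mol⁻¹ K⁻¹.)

Q = I·t = 0.4110 A × 12096 s = 4971 C.
n(e⁻) = Q/F = 4971 / 96500 = 0.05152 mol.
2 electrons are transferred per Cl₂ molecule, so n(Cl₂) = 0.05152 / 2 = 0.02576 mol.
V = nRT/P = (0.02576 × 8.314 × 269) / (166 × 10³ Pa) = 3.47 × 10⁻⁴ m³ = 0.347 L.

0.347 L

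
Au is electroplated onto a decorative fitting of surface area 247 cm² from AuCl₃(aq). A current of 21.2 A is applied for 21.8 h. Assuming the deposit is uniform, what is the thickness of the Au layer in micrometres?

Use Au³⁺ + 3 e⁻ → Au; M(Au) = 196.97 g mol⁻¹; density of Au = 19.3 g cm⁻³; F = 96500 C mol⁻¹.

2370 μm

Q = I·t = 21.20 × 78480 = 1664000 C; n(e⁻) = 17.24 mol.
n(Au) = n(e⁻)/3 = 5.747 mol, so m = 5.747 × 196.97 = 1132 g.
Volume = m/ρ = 1132 / 19.3 = 58.65 cm³.
Thickness = V/A = 58.65 / 247 = 0.237 cm = 2370 μm.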